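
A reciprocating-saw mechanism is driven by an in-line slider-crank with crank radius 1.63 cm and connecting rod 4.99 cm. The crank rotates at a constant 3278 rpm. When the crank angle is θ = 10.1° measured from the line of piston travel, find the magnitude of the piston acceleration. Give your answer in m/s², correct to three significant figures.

ω = 2π·3278/60 = 343.3 rad/s
x(θ) = r cosθ + √(L² − r² sin²θ); with ω constant, a = ω²·d²x/dθ².
d²x/dθ² = −r cosθ − r²(cos2θ)/√u − r⁴ sin²2θ/(4u^{3/2}),  u = L² − r² sin²θ = 0.00248184 m².
Substituting r = 0.0163 m, L = 0.0499 m, θ = 10.1°: d²x/dθ² = -0.02107 m.
a = ω²·d²x/dθ² = (343.3)²·(-0.02107) = -2482.7 m/s²;  |a| = 2482.7 m/s².

2480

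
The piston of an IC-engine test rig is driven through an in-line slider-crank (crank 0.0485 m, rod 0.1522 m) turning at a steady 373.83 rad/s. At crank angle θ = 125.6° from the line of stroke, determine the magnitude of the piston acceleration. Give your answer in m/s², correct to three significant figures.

4610

ω = 373.8 rad/s
x(θ) = r cosθ + √(L² − r² sin²θ); with ω constant, a = ω²·d²x/dθ².
d²x/dθ² = −r cosθ − r²(cos2θ)/√u − r⁴ sin²2θ/(4u^{3/2}),  u = L² − r² sin²θ = 0.0216097 m².
Substituting r = 0.0485 m, L = 0.1522 m, θ = 125.6°: d²x/dθ² = +0.032999 m.
a = ω²·d²x/dθ² = (373.8)²·(+0.032999) = +4611.6 m/s²;  |a| = 4611.6 m/s².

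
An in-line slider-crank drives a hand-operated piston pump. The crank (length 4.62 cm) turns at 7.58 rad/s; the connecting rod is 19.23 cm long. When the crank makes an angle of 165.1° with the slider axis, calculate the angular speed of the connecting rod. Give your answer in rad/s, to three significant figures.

1.76

ω = 7.58 rad/s
The rod makes angle φ with the slider axis where L sinφ = r sinθ; differentiating, L cosφ·φ̇ = r ω cosθ.
L cosφ = √(L² − r² sin²θ) = 0.19193 m.
|ω_rod| = r ω |cosθ| / √(L² − r² sin²θ) = 0.0462·7.58·0.96638/0.19193 = 1.7632 rad/s.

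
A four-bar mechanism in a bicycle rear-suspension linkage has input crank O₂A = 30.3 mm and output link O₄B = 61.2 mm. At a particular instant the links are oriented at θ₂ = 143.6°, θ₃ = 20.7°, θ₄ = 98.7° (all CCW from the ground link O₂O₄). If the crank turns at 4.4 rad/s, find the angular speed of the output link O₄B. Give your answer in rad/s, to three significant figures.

1.87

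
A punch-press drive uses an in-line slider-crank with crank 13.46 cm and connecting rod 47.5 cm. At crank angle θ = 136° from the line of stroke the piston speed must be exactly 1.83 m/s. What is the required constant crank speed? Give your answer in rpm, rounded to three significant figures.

236

For an in-line slider-crank, |v_piston| = rω|sinθ|·[1 + r cosθ/√(L² − r² sin²θ)].
With r = 0.1346 m, L = 0.475 m, θ = 136°: the bracketed kinematic factor |dx/dθ| = 0.074062 m.
ω = v/|dx/dθ| = 1.83/0.074062 = 24.709 rad/s.
N = 60ω/(2π) = 235.96 rpm.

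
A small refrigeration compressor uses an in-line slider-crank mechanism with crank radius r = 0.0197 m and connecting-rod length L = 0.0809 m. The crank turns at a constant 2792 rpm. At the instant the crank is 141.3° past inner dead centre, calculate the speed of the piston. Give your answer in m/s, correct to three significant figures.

ω = 2π·2792/60 = 292.4 rad/s
For an in-line slider-crank, x = r cosθ + √(L² − r² sin²θ), so v = −rω sinθ·[1 + r cosθ/√(L² − r² sin²θ)].
With r = 0.0197 m, L = 0.0809 m, θ = 141.3°: √(L² − r² sin²θ) = 0.079957 m.
v = −0.0197·292.4·0.62524·[1 + 0.0197·-0.78043/0.079957] = -2.9088 m/s.
|v| = 2.9088 m/s.

2.91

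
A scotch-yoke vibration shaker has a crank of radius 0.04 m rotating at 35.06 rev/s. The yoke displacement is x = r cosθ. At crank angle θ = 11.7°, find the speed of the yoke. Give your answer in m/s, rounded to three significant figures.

1.79

ω = 220.3 rad/s (from 35.06 rev/s).
x = r cosθ ⇒ ẋ = −rω sinθ.
|v| = rω|sinθ| = 0.04·220.3·|sin 11.7°| = 1.7869 m/s.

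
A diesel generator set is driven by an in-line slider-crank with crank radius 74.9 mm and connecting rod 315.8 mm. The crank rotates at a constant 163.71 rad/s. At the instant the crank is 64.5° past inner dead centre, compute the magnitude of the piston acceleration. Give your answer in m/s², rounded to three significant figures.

562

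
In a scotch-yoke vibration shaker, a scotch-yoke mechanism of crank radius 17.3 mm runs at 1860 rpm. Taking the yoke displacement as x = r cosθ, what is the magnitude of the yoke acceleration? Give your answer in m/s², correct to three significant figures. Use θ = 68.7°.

ω = 194.8 rad/s (from 1860 rpm).
x = r cosθ ⇒ ẍ = −rω² cosθ (ω constant).
|a| = rω²|cosθ| = 0.0173·(194.8)²·|cos 68.7°| = 238.42 m/s².

238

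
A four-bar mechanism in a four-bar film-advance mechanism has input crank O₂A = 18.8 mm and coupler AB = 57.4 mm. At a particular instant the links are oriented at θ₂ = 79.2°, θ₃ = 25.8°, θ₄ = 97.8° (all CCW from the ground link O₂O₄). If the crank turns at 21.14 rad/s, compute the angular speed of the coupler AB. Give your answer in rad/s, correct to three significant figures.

ω₂ = 21.14 rad/s
Differentiating the loop-closure r₂e^{iθ₂}+r₃e^{iθ₃}=r₁+r₄e^{iθ₄} gives r₂ω₂e^{iθ₂}+r₃ω₃e^{iθ₃}=r₄ω₄e^{iθ₄}.
Eliminating the other unknown: ω₃ = r₂ω₂ sin(θ₄−θ₂) / [r₃ sin(θ₃−θ₄)].
Numerator sine = +0.31896; denominator sine = -0.95106.
Result = 0.0188·21.14·(+0.31896) / (0.0574·(-0.95106)) = -2.3221 rad/s; magnitude 2.3221 rad/s.

2.32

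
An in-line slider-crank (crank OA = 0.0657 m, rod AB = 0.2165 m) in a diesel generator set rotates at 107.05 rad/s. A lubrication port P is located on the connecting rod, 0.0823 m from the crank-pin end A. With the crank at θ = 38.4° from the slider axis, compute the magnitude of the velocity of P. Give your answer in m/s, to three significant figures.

ω = 107 rad/s.  Crank-pin speed |V_A| = rω = 7.0332 m/s, perpendicular to OA.
Rod angle: sinφ = −(r/L) sinθ ⇒ φ = -10.865°; ω_rod = −rω cosθ/√(L²−r²sin²θ) = -25.924 rad/s.
V_P = V_A + ω_rod × AP, with AP = 0.0823 m along the rod.
Components: V_Px = −rω sinθ − a·ω_rod·sinφ = -4.7708 m/s;  V_Py = rω cosθ + a·ω_rod·cosφ = +3.4166 m/s.
|V_P| = √(V_Px² + V_Py²) = 5.868 m/s.

5.87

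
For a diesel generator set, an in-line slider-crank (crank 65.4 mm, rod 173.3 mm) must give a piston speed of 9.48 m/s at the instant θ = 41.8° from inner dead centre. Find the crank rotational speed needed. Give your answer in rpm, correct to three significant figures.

1610

For an in-line slider-crank, |v_piston| = rω|sinθ|·[1 + r cosθ/√(L² − r² sin²θ)].
With r = 0.0654 m, L = 0.1733 m, θ = 41.8°: the bracketed kinematic factor |dx/dθ| = 0.056262 m.
ω = v/|dx/dθ| = 9.48/0.056262 = 168.5 rad/s.
N = 60ω/(2π) = 1609 rpm.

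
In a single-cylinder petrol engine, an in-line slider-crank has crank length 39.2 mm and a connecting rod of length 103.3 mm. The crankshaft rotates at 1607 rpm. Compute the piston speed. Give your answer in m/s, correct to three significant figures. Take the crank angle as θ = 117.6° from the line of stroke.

ω = 2π·1607/60 = 168.3 rad/s
For an in-line slider-crank, x = r cosθ + √(L² − r² sin²θ), so v = −rω sinθ·[1 + r cosθ/√(L² − r² sin²θ)].
With r = 0.0392 m, L = 0.1033 m, θ = 117.6°: √(L² − r² sin²θ) = 0.097283 m.
v = −0.0392·168.3·0.88620·[1 + 0.0392·-0.46330/0.097283] = -4.7547 m/s.
|v| = 4.7547 m/s.

4.75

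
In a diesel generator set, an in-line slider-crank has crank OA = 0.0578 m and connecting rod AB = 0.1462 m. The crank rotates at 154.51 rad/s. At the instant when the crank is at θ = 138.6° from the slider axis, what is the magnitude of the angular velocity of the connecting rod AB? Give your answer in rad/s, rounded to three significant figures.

47.5

ω = 154.5 rad/s
The rod makes angle φ with the slider axis where L sinφ = r sinθ; differentiating, L cosφ·φ̇ = r ω cosθ.
L cosφ = √(L² − r² sin²θ) = 0.14111 m.
|ω_rod| = r ω |cosθ| / √(L² − r² sin²θ) = 0.0578·154.5·0.75011/0.14111 = 47.472 rad/s.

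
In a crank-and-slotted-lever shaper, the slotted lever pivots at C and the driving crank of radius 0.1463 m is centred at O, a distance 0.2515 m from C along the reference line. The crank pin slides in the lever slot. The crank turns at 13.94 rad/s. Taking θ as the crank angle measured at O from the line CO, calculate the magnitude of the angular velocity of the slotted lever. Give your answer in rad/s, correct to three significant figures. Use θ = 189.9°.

ω = 13.94 rad/s
Crank pin A relative to C: A = (d + r cosθ, r sinθ); lever angle φ = atan2(r sinθ, d + r cosθ).
Differentiating tanφ: φ̇ = rω(d cosθ + r)/(d² + r² + 2dr cosθ).
d² + r² + 2dr cosθ = |CA|² = 0.0121628 m²;  d cosθ + r = -0.10145 m.
|ω_lever| = |0.1463·13.94·-0.10145| / 0.0121628 = 17.012 rad/s.

17.0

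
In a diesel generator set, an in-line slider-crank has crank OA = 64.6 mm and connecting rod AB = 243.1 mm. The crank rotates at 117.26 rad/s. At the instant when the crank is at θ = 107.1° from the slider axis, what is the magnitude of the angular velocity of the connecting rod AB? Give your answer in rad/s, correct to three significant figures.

9.47

ω = 117.3 rad/s
The rod makes angle φ with the slider axis where L sinφ = r sinθ; differentiating, L cosφ·φ̇ = r ω cosθ.
L cosφ = √(L² − r² sin²θ) = 0.23513 m.
|ω_rod| = r ω |cosθ| / √(L² − r² sin²θ) = 0.0646·117.3·0.29404/0.23513 = 9.4729 rad/s.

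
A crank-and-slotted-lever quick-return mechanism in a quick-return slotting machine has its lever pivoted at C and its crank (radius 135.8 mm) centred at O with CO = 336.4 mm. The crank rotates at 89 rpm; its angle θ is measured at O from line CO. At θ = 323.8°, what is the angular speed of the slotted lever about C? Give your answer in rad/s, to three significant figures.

2.51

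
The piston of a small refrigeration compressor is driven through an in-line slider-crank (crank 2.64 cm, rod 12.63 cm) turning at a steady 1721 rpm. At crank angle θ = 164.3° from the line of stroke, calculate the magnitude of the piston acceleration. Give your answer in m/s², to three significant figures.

672

ω = 2π·1721/60 = 180.2 rad/s
x(θ) = r cosθ + √(L² − r² sin²θ); with ω constant, a = ω²·d²x/dθ².
d²x/dθ² = −r cosθ − r²(cos2θ)/√u − r⁴ sin²2θ/(4u^{3/2}),  u = L² − r² sin²θ = 0.0159007 m².
Substituting r = 0.0264 m, L = 0.1263 m, θ = 164.3°: d²x/dθ² = +0.020681 m.
a = ω²·d²x/dθ² = (180.2)²·(+0.020681) = +671.72 m/s²;  |a| = 671.72 m/s².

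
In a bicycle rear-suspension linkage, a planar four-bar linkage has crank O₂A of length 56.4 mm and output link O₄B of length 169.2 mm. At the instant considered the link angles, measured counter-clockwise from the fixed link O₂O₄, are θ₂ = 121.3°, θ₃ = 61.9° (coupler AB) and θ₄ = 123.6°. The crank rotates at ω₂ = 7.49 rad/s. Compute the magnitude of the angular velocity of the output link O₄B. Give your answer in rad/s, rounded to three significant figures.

2.44

ω₂ = 7.49 rad/s
Differentiating the loop-closure r₂e^{iθ₂}+r₃e^{iθ₃}=r₁+r₄e^{iθ₄} gives r₂ω₂e^{iθ₂}+r₃ω₃e^{iθ₃}=r₄ω₄e^{iθ₄}.
Eliminating the other unknown: ω₄ = r₂ω₂ sin(θ₂−θ₃) / [r₄ sin(θ₄−θ₃)].
Numerator sine = +0.86074; denominator sine = +0.88048.
Result = 0.0564·7.49·(+0.86074) / (0.1692·(+0.88048)) = +2.4407 rad/s; magnitude 2.4407 rad/s.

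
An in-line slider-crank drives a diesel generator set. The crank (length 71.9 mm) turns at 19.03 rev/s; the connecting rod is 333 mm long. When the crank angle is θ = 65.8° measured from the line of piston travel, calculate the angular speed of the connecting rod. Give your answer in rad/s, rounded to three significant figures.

10.8

ω = 119.6 rad/s (converted from 19.03 rev/s).
The rod makes angle φ with the slider axis where L sinφ = r sinθ; differentiating, L cosφ·φ̇ = r ω cosθ.
L cosφ = √(L² − r² sin²θ) = 0.32648 m.
|ω_rod| = r ω |cosθ| / √(L² − r² sin²θ) = 0.0719·119.6·0.40992/0.32648 = 10.794 rad/s.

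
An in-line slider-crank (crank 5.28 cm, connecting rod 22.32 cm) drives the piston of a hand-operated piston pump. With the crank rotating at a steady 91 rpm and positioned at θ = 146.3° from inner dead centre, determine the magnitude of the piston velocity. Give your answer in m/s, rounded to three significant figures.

0.224

ω = 2π·91/60 = 9.529 rad/s
For an in-line slider-crank, x = r cosθ + √(L² − r² sin²θ), so v = −rω sinθ·[1 + r cosθ/√(L² − r² sin²θ)].
With r = 0.0528 m, L = 0.2232 m, θ = 146.3°: √(L² − r² sin²θ) = 0.22127 m.
v = −0.0528·9.529·0.55484·[1 + 0.0528·-0.83195/0.22127] = -0.22375 m/s.
|v| = 0.22375 m/s.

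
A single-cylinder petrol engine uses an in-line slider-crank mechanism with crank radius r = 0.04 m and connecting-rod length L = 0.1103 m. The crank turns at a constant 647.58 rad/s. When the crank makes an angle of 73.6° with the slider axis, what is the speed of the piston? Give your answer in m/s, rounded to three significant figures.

ω = 647.6 rad/s
For an in-line slider-crank, x = r cosθ + √(L² − r² sin²θ), so v = −rω sinθ·[1 + r cosθ/√(L² − r² sin²θ)].
With r = 0.04 m, L = 0.1103 m, θ = 73.6°: √(L² − r² sin²θ) = 0.10341 m.
v = −0.04·647.6·0.95931·[1 + 0.04·0.28234/0.10341] = -27.563 m/s.
|v| = 27.563 m/s.

27.6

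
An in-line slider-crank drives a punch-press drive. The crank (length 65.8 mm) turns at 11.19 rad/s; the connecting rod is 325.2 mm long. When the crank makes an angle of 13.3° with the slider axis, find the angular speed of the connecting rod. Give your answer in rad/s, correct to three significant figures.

ω = 11.19 rad/s
The rod makes angle φ with the slider axis where L sinφ = r sinθ; differentiating, L cosφ·φ̇ = r ω cosθ.
L cosφ = √(L² − r² sin²θ) = 0.32485 m.
|ω_rod| = r ω |cosθ| / √(L² − r² sin²θ) = 0.0658·11.19·0.97318/0.32485 = 2.2058 rad/s.

2.21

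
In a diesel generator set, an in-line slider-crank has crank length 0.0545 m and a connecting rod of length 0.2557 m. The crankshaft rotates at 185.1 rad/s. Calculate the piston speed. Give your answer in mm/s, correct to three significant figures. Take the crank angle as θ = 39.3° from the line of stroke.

ω = 185.1 rad/s
For an in-line slider-crank, x = r cosθ + √(L² − r² sin²θ), so v = −rω sinθ·[1 + r cosθ/√(L² − r² sin²θ)].
With r = 0.0545 m, L = 0.2557 m, θ = 39.3°: √(L² − r² sin²θ) = 0.25336 m.
v = −0.0545·185.1·0.63338·[1 + 0.0545·0.77384/0.25336] = -7.4531 m/s.
|v| = 7.4531 m/s = 7453.1 mm/s.

7450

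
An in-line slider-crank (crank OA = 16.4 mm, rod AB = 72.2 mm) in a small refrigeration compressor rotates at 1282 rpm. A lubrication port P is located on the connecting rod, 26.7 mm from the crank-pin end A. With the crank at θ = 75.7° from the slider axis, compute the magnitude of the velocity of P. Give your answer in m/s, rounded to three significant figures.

2.21

ω = 134.3 rad/s.  Crank-pin speed |V_A| = rω = 2.2017 m/s, perpendicular to OA.
Rod angle: sinφ = −(r/L) sinθ ⇒ φ = -12.715°; ω_rod = −rω cosθ/√(L²−r²sin²θ) = -7.7215 rad/s.
V_P = V_A + ω_rod × AP, with AP = 0.0267 m along the rod.
Components: V_Px = −rω sinθ − a·ω_rod·sinφ = -2.1789 m/s;  V_Py = rω cosθ + a·ω_rod·cosφ = +0.34271 m/s.
|V_P| = √(V_Px² + V_Py²) = 2.2057 m/s.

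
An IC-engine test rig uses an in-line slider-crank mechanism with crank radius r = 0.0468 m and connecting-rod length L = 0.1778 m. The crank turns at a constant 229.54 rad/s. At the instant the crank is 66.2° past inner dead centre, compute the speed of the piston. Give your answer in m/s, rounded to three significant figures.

10.9

ω = 229.5 rad/s
For an in-line slider-crank, x = r cosθ + √(L² − r² sin²θ), so v = −rω sinθ·[1 + r cosθ/√(L² − r² sin²θ)].
With r = 0.0468 m, L = 0.1778 m, θ = 66.2°: √(L² − r² sin²θ) = 0.17257 m.
v = −0.0468·229.5·0.91496·[1 + 0.0468·0.40355/0.17257] = -10.905 m/s.
|v| = 10.905 m/s.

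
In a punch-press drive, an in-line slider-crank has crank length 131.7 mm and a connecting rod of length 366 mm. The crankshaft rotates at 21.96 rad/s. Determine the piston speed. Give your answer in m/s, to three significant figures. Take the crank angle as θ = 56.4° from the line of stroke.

ω = 21.96 rad/s
For an in-line slider-crank, x = r cosθ + √(L² − r² sin²θ), so v = −rω sinθ·[1 + r cosθ/√(L² − r² sin²θ)].
With r = 0.1317 m, L = 0.366 m, θ = 56.4°: √(L² − r² sin²θ) = 0.34917 m.
v = −0.1317·21.96·0.83292·[1 + 0.1317·0.55339/0.34917] = -2.9117 m/s.
|v| = 2.9117 m/s.

2.91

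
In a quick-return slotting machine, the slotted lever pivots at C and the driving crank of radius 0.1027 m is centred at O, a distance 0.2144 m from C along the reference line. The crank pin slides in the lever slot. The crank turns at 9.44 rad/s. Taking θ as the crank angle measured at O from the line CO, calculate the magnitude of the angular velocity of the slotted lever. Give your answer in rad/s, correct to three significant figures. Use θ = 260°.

1.30

ω = 9.44 rad/s
Crank pin A relative to C: A = (d + r cosθ, r sinθ); lever angle φ = atan2(r sinθ, d + r cosθ).
Differentiating tanφ: φ̇ = rω(d cosθ + r)/(d² + r² + 2dr cosθ).
d² + r² + 2dr cosθ = |CA|² = 0.0488676 m²;  d cosθ + r = +0.06547 m.
|ω_lever| = |0.1027·9.44·+0.06547| / 0.0488676 = 1.2989 rad/s.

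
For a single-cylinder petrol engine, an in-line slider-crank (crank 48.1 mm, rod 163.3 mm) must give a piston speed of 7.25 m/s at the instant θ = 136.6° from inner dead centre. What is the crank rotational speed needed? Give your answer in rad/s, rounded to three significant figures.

For an in-line slider-crank, |v_piston| = rω|sinθ|·[1 + r cosθ/√(L² − r² sin²θ)].
With r = 0.0481 m, L = 0.1633 m, θ = 136.6°: the bracketed kinematic factor |dx/dθ| = 0.025827 m.
ω = v/|dx/dθ| = 7.25/0.025827 = 280.72 rad/s.

281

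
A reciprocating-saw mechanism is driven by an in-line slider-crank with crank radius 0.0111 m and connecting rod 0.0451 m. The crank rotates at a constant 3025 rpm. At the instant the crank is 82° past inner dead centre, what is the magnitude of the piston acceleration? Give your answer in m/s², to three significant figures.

ω = 2π·3025/60 = 316.8 rad/s
x(θ) = r cosθ + √(L² − r² sin²θ); with ω constant, a = ω²·d²x/dθ².
d²x/dθ² = −r cosθ − r²(cos2θ)/√u − r⁴ sin²2θ/(4u^{3/2}),  u = L² − r² sin²θ = 0.00191319 m².
Substituting r = 0.0111 m, L = 0.0451 m, θ = 82°: d²x/dθ² = +0.0011595 m.
a = ω²·d²x/dθ² = (316.8)²·(+0.0011595) = +116.35 m/s²;  |a| = 116.35 m/s².

116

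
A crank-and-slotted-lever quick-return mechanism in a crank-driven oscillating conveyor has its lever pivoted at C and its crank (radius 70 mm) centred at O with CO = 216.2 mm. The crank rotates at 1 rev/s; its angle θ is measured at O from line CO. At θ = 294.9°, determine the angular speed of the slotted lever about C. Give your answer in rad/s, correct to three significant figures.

1.10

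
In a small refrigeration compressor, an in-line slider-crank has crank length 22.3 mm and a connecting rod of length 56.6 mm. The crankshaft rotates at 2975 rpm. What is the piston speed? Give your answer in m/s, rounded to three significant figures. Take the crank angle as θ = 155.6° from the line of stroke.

ω = 2π·2975/60 = 311.5 rad/s
For an in-line slider-crank, x = r cosθ + √(L² − r² sin²θ), so v = −rω sinθ·[1 + r cosθ/√(L² − r² sin²θ)].
With r = 0.0223 m, L = 0.0566 m, θ = 155.6°: √(L² − r² sin²θ) = 0.055845 m.
v = −0.0223·311.5·0.41310·[1 + 0.0223·-0.91068/0.055845] = -1.8263 m/s.
|v| = 1.8263 m/s.

1.83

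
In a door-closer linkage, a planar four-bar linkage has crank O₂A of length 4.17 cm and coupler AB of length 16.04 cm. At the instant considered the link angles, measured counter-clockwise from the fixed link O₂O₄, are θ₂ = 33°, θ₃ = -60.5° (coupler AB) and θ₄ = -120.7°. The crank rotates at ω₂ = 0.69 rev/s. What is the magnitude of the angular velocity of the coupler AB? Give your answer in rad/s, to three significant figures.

ω₂ = 4.335 rad/s (from 0.69 rev/s).
Differentiating the loop-closure r₂e^{iθ₂}+r₃e^{iθ₃}=r₁+r₄e^{iθ₄} gives r₂ω₂e^{iθ₂}+r₃ω₃e^{iθ₃}=r₄ω₄e^{iθ₄}.
Eliminating the other unknown: ω₃ = r₂ω₂ sin(θ₄−θ₂) / [r₃ sin(θ₃−θ₄)].
Numerator sine = -0.44307; denominator sine = +0.86777.
Result = 0.0417·4.335·(-0.44307) / (0.1604·(+0.86777)) = -0.57548 rad/s; magnitude 0.57548 rad/s.

0.575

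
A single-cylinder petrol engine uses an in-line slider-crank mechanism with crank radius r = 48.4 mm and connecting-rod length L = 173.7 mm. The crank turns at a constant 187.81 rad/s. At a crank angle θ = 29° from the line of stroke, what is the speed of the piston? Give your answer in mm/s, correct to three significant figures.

ω = 187.8 rad/s
For an in-line slider-crank, x = r cosθ + √(L² − r² sin²θ), so v = −rω sinθ·[1 + r cosθ/√(L² − r² sin²θ)].
With r = 0.0484 m, L = 0.1737 m, θ = 29°: √(L² − r² sin²θ) = 0.17211 m.
v = −0.0484·187.8·0.48481·[1 + 0.0484·0.87462/0.17211] = -5.4908 m/s.
|v| = 5.4908 m/s = 5490.8 mm/s.

5490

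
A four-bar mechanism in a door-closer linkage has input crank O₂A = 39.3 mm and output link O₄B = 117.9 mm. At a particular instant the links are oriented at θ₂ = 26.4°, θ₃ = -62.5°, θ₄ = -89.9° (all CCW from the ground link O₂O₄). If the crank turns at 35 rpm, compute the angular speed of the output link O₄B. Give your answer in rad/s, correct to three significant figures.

ω₂ = 3.665 rad/s (from 35 rpm).
Differentiating the loop-closure r₂e^{iθ₂}+r₃e^{iθ₃}=r₁+r₄e^{iθ₄} gives r₂ω₂e^{iθ₂}+r₃ω₃e^{iθ₃}=r₄ω₄e^{iθ₄}.
Eliminating the other unknown: ω₄ = r₂ω₂ sin(θ₂−θ₃) / [r₄ sin(θ₄−θ₃)].
Numerator sine = +0.99982; denominator sine = -0.46020.
Result = 0.0393·3.665·(+0.99982) / (0.1179·(-0.46020)) = -2.6543 rad/s; magnitude 2.6543 rad/s.

2.65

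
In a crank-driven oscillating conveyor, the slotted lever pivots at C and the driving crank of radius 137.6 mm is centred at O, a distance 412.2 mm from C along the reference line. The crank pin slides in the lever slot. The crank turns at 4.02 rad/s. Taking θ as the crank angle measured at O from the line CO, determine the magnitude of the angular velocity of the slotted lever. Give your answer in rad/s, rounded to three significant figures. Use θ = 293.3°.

0.712

ω = 4.02 rad/s
Crank pin A relative to C: A = (d + r cosθ, r sinθ); lever angle φ = atan2(r sinθ, d + r cosθ).
Differentiating tanφ: φ̇ = rω(d cosθ + r)/(d² + r² + 2dr cosθ).
d² + r² + 2dr cosθ = |CA|² = 0.233712 m²;  d cosθ + r = +0.30064 m.
|ω_lever| = |0.1376·4.02·+0.30064| / 0.233712 = 0.71157 rad/s.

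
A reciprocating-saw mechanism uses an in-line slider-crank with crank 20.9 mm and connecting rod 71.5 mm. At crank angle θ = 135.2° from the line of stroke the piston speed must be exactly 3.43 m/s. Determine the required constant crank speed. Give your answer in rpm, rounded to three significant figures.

For an in-line slider-crank, |v_piston| = rω|sinθ|·[1 + r cosθ/√(L² − r² sin²θ)].
With r = 0.0209 m, L = 0.0715 m, θ = 135.2°: the bracketed kinematic factor |dx/dθ| = 0.011605 m.
ω = v/|dx/dθ| = 3.43/0.011605 = 295.55 rad/s.
N = 60ω/(2π) = 2822.3 rpm.

2820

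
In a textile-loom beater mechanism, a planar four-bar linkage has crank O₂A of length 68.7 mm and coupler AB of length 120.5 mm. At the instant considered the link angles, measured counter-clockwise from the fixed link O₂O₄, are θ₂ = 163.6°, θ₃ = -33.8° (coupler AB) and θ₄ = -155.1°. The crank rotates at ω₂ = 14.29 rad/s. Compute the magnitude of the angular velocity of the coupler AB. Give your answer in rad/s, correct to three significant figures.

6.29

ω₂ = 14.29 rad/s
Differentiating the loop-closure r₂e^{iθ₂}+r₃e^{iθ₃}=r₁+r₄e^{iθ₄} gives r₂ω₂e^{iθ₂}+r₃ω₃e^{iθ₃}=r₄ω₄e^{iθ₄}.
Eliminating the other unknown: ω₃ = r₂ω₂ sin(θ₄−θ₂) / [r₃ sin(θ₃−θ₄)].
Numerator sine = +0.66000; denominator sine = +0.85446.
Result = 0.0687·14.29·(+0.66000) / (0.1205·(+0.85446)) = +6.293 rad/s; magnitude 6.293 rad/s.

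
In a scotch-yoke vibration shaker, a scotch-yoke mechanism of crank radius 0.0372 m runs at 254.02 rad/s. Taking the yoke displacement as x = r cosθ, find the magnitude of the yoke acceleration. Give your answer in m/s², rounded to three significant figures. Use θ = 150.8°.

2100

ω = 254 rad/s
x = r cosθ ⇒ ẍ = −rω² cosθ (ω constant).
|a| = rω²|cosθ| = 0.0372·(254)²·|cos 150.8°| = 2095.3 m/s².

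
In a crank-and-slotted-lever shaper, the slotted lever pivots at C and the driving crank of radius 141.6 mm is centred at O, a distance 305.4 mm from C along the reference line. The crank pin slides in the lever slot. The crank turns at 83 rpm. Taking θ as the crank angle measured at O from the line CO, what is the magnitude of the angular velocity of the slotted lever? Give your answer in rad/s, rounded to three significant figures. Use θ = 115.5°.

0.164

ω = 8.692 rad/s (from 83 rpm).
Crank pin A relative to C: A = (d + r cosθ, r sinθ); lever angle φ = atan2(r sinθ, d + r cosθ).
Differentiating tanφ: φ̇ = rω(d cosθ + r)/(d² + r² + 2dr cosθ).
d² + r² + 2dr cosθ = |CA|² = 0.0760851 m²;  d cosθ + r = +0.010122 m.
|ω_lever| = |0.1416·8.692·+0.010122| / 0.0760851 = 0.16373 rad/s.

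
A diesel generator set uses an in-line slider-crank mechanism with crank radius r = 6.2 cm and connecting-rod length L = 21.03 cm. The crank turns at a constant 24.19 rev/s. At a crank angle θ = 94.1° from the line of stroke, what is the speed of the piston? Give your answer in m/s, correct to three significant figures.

ω = 2π·24.2 = 152 rad/s
For an in-line slider-crank, x = r cosθ + √(L² − r² sin²θ), so v = −rω sinθ·[1 + r cosθ/√(L² − r² sin²θ)].
With r = 0.062 m, L = 0.2103 m, θ = 94.1°: √(L² − r² sin²θ) = 0.201 m.
v = −0.062·152·0.99744·[1 + 0.062·-0.07150/0.201] = -9.192 m/s.
|v| = 9.192 m/s.

9.19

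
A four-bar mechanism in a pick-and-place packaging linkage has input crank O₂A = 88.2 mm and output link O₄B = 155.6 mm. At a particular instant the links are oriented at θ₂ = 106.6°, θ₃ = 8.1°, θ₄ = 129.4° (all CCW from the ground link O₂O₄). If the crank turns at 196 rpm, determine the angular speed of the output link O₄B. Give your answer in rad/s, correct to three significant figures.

13.5

ω₂ = 20.53 rad/s (from 196 rpm).
Differentiating the loop-closure r₂e^{iθ₂}+r₃e^{iθ₃}=r₁+r₄e^{iθ₄} gives r₂ω₂e^{iθ₂}+r₃ω₃e^{iθ₃}=r₄ω₄e^{iθ₄}.
Eliminating the other unknown: ω₄ = r₂ω₂ sin(θ₂−θ₃) / [r₄ sin(θ₄−θ₃)].
Numerator sine = +0.98902; denominator sine = +0.85446.
Result = 0.0882·20.53·(+0.98902) / (0.1556·(+0.85446)) = +13.467 rad/s; magnitude 13.467 rad/s.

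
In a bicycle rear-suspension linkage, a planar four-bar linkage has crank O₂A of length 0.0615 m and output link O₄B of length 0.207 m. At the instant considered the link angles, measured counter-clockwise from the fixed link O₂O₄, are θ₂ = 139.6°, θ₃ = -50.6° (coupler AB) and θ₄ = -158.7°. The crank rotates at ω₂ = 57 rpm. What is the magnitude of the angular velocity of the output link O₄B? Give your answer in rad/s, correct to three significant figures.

ω₂ = 5.969 rad/s (from 57 rpm).
Differentiating the loop-closure r₂e^{iθ₂}+r₃e^{iθ₃}=r₁+r₄e^{iθ₄} gives r₂ω₂e^{iθ₂}+r₃ω₃e^{iθ₃}=r₄ω₄e^{iθ₄}.
Eliminating the other unknown: ω₄ = r₂ω₂ sin(θ₂−θ₃) / [r₄ sin(θ₄−θ₃)].
Numerator sine = -0.17708; denominator sine = -0.95052.
Result = 0.0615·5.969·(-0.17708) / (0.207·(-0.95052)) = +0.33039 rad/s; magnitude 0.33039 rad/s.

0.330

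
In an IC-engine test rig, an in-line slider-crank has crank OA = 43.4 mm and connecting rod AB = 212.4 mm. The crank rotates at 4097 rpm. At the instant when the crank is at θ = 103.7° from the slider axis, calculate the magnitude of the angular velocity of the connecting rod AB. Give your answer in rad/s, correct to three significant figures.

21.2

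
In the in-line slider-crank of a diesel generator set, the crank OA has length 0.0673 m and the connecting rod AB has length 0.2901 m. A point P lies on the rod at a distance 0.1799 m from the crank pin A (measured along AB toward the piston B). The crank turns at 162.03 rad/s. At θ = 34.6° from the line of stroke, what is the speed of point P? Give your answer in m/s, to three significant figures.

7.73

ω = 162 rad/s.  Crank-pin speed |V_A| = rω = 10.905 m/s, perpendicular to OA.
Rod angle: sinφ = −(r/L) sinθ ⇒ φ = -7.570°; ω_rod = −rω cosθ/√(L²−r²sin²θ) = -31.213 rad/s.
V_P = V_A + ω_rod × AP, with AP = 0.1799 m along the rod.
Components: V_Px = −rω sinθ − a·ω_rod·sinφ = -6.9318 m/s;  V_Py = rω cosθ + a·ω_rod·cosφ = +3.4097 m/s.
|V_P| = √(V_Px² + V_Py²) = 7.725 m/s.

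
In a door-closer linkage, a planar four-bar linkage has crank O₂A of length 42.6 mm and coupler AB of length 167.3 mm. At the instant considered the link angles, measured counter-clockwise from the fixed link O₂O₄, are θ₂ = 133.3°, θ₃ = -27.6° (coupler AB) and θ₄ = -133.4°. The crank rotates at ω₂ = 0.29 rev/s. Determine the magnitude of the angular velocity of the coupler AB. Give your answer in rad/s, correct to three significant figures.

ω₂ = 1.822 rad/s (from 0.29 rev/s).
Differentiating the loop-closure r₂e^{iθ₂}+r₃e^{iθ₃}=r₁+r₄e^{iθ₄} gives r₂ω₂e^{iθ₂}+r₃ω₃e^{iθ₃}=r₄ω₄e^{iθ₄}.
Eliminating the other unknown: ω₃ = r₂ω₂ sin(θ₄−θ₂) / [r₃ sin(θ₃−θ₄)].
Numerator sine = +0.99834; denominator sine = +0.96222.
Result = 0.0426·1.822·(+0.99834) / (0.1673·(+0.96222)) = +0.48139 rad/s; magnitude 0.48139 rad/s.

0.481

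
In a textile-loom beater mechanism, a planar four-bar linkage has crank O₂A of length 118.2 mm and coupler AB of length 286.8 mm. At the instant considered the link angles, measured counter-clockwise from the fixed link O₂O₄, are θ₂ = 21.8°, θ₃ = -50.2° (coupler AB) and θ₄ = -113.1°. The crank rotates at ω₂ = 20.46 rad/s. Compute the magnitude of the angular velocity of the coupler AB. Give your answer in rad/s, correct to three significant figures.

6.71

ω₂ = 20.46 rad/s
Differentiating the loop-closure r₂e^{iθ₂}+r₃e^{iθ₃}=r₁+r₄e^{iθ₄} gives r₂ω₂e^{iθ₂}+r₃ω₃e^{iθ₃}=r₄ω₄e^{iθ₄}.
Eliminating the other unknown: ω₃ = r₂ω₂ sin(θ₄−θ₂) / [r₃ sin(θ₃−θ₄)].
Numerator sine = -0.70834; denominator sine = +0.89021.
Result = 0.1182·20.46·(-0.70834) / (0.2868·(+0.89021)) = -6.7095 rad/s; magnitude 6.7095 rad/s.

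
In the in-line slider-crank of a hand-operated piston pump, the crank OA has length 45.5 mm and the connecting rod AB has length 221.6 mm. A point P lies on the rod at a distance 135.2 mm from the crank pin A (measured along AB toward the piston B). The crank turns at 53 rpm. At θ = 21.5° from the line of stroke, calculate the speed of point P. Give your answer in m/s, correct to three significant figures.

0.138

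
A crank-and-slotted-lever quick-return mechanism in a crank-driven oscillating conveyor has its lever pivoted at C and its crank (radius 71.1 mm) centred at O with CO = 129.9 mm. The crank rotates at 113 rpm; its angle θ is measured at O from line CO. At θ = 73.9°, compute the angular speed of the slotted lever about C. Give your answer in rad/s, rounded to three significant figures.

ω = 11.83 rad/s (from 113 rpm).
Crank pin A relative to C: A = (d + r cosθ, r sinθ); lever angle φ = atan2(r sinθ, d + r cosθ).
Differentiating tanφ: φ̇ = rω(d cosθ + r)/(d² + r² + 2dr cosθ).
d² + r² + 2dr cosθ = |CA|² = 0.0270517 m²;  d cosθ + r = +0.10712 m.
|ω_lever| = |0.0711·11.83·+0.10712| / 0.0270517 = 3.3317 rad/s.

3.33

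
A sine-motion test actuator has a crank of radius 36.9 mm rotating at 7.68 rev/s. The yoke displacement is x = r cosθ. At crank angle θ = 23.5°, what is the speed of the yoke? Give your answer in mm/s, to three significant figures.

710

ω = 48.25 rad/s (from 7.68 rev/s).
x = r cosθ ⇒ ẋ = −rω sinθ.
|v| = rω|sinθ| = 0.0369·48.25·|sin 23.5°| = 0.71001 m/s = 710.01 mm/s.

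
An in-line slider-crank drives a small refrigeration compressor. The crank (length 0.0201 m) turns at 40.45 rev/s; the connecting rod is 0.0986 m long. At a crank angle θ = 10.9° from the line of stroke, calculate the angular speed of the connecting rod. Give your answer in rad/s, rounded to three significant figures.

50.9

ω = 254.2 rad/s (converted from 40.45 rev/s).
The rod makes angle φ with the slider axis where L sinφ = r sinθ; differentiating, L cosφ·φ̇ = r ω cosθ.
L cosφ = √(L² − r² sin²θ) = 0.098527 m.
|ω_rod| = r ω |cosθ| / √(L² − r² sin²θ) = 0.0201·254.2·0.98196/0.098527 = 50.914 rad/s.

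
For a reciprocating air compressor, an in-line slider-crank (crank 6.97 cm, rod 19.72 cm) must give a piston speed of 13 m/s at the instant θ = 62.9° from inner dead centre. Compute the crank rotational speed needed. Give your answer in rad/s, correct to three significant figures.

For an in-line slider-crank, |v_piston| = rω|sinθ|·[1 + r cosθ/√(L² − r² sin²θ)].
With r = 0.0697 m, L = 0.1972 m, θ = 62.9°: the bracketed kinematic factor |dx/dθ| = 0.072573 m.
ω = v/|dx/dθ| = 13/0.072573 = 179.13 rad/s.

179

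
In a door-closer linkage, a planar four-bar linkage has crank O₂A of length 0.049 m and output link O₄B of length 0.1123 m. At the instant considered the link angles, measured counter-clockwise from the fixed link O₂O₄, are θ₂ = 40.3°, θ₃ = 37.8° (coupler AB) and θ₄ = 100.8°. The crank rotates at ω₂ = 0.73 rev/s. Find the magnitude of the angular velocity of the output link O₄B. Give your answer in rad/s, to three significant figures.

0.0980

ω₂ = 4.587 rad/s (from 0.73 rev/s).
Differentiating the loop-closure r₂e^{iθ₂}+r₃e^{iθ₃}=r₁+r₄e^{iθ₄} gives r₂ω₂e^{iθ₂}+r₃ω₃e^{iθ₃}=r₄ω₄e^{iθ₄}.
Eliminating the other unknown: ω₄ = r₂ω₂ sin(θ₂−θ₃) / [r₄ sin(θ₄−θ₃)].
Numerator sine = +0.04362; denominator sine = +0.89101.
Result = 0.049·4.587·(+0.04362) / (0.1123·(+0.89101)) = +0.097976 rad/s; magnitude 0.097976 rad/s.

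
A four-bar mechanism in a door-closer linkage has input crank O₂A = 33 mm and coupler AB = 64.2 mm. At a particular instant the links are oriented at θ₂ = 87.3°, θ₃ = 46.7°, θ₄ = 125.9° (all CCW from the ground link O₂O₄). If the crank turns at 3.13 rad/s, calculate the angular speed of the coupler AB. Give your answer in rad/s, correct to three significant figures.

1.02

ω₂ = 3.13 rad/s
Differentiating the loop-closure r₂e^{iθ₂}+r₃e^{iθ₃}=r₁+r₄e^{iθ₄} gives r₂ω₂e^{iθ₂}+r₃ω₃e^{iθ₃}=r₄ω₄e^{iθ₄}.
Eliminating the other unknown: ω₃ = r₂ω₂ sin(θ₄−θ₂) / [r₃ sin(θ₃−θ₄)].
Numerator sine = +0.62388; denominator sine = -0.98229.
Result = 0.033·3.13·(+0.62388) / (0.0642·(-0.98229)) = -1.0218 rad/s; magnitude 1.0218 rad/s.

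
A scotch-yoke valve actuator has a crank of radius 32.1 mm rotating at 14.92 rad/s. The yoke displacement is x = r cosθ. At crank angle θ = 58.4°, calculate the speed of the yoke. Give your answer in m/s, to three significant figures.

ω = 14.92 rad/s
x = r cosθ ⇒ ẋ = −rω sinθ.
|v| = rω|sinθ| = 0.0321·14.92·|sin 58.4°| = 0.40792 m/s.

0.408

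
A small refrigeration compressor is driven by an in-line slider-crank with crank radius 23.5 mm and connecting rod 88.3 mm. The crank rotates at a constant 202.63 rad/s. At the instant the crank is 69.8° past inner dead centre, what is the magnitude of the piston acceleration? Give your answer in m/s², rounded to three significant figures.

133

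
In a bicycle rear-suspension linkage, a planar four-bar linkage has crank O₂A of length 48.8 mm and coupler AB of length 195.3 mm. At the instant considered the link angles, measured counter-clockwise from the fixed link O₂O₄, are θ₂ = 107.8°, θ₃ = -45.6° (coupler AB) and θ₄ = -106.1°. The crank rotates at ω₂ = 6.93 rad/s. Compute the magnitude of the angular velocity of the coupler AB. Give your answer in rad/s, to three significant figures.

ω₂ = 6.93 rad/s
Differentiating the loop-closure r₂e^{iθ₂}+r₃e^{iθ₃}=r₁+r₄e^{iθ₄} gives r₂ω₂e^{iθ₂}+r₃ω₃e^{iθ₃}=r₄ω₄e^{iθ₄}.
Eliminating the other unknown: ω₃ = r₂ω₂ sin(θ₄−θ₂) / [r₃ sin(θ₃−θ₄)].
Numerator sine = +0.55775; denominator sine = +0.87036.
Result = 0.0488·6.93·(+0.55775) / (0.1953·(+0.87036)) = +1.1097 rad/s; magnitude 1.1097 rad/s.

1.11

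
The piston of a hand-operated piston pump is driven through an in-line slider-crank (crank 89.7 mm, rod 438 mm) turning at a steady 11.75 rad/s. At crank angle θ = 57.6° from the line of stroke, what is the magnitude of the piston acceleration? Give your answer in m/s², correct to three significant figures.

5.56

ω = 11.75 rad/s
x(θ) = r cosθ + √(L² − r² sin²θ); with ω constant, a = ω²·d²x/dθ².
d²x/dθ² = −r cosθ − r²(cos2θ)/√u − r⁴ sin²2θ/(4u^{3/2}),  u = L² − r² sin²θ = 0.186108 m².
Substituting r = 0.0897 m, L = 0.438 m, θ = 57.6°: d²x/dθ² = -0.040287 m.
a = ω²·d²x/dθ² = (11.75)²·(-0.040287) = -5.5622 m/s²;  |a| = 5.5622 m/s².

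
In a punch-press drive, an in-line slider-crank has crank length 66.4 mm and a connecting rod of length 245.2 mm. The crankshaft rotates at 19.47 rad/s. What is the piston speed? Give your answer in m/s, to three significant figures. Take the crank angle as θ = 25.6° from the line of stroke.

0.696

ω = 19.47 rad/s
For an in-line slider-crank, x = r cosθ + √(L² − r² sin²θ), so v = −rω sinθ·[1 + r cosθ/√(L² − r² sin²θ)].
With r = 0.0664 m, L = 0.2452 m, θ = 25.6°: √(L² − r² sin²θ) = 0.24352 m.
v = −0.0664·19.47·0.43209·[1 + 0.0664·0.90183/0.24352] = -0.69597 m/s.
|v| = 0.69597 m/s.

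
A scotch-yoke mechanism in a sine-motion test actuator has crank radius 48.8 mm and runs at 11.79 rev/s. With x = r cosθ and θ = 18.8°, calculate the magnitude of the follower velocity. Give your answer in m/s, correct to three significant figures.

1.17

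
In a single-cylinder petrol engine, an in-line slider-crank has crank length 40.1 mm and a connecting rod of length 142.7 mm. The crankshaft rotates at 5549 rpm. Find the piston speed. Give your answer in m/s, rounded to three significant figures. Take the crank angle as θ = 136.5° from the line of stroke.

ω = 2π·5549/60 = 581.1 rad/s
For an in-line slider-crank, x = r cosθ + √(L² − r² sin²θ), so v = −rω sinθ·[1 + r cosθ/√(L² − r² sin²θ)].
With r = 0.0401 m, L = 0.1427 m, θ = 136.5°: √(L² − r² sin²θ) = 0.14 m.
v = −0.0401·581.1·0.68835·[1 + 0.0401·-0.72537/0.14] = -12.707 m/s.
|v| = 12.707 m/s.

12.7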